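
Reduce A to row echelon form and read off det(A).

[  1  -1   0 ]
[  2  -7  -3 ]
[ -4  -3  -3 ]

det(A) = -6

Forward elimination:
R2 <- R2 - (2)*R1:  [  0  -5  -3 ]
R3 <- R3 - (-4)*R1:  [  0  -7  -3 ]
R3 <- R3 - (7/5)*R2:  [   0    0  6/5 ]
Upper-triangular form:
[ 1  -1    0 ]
[ 0  -5   -3 ]
[ 0   0  6/5 ]
det(A) = (-1)^0 * (1) * (-5) * (6/5) = -6  (0 row swaps -> sign +1)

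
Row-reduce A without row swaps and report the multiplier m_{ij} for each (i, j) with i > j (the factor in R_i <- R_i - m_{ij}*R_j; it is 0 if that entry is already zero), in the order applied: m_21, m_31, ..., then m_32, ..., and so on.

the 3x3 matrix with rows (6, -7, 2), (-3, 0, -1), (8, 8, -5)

multipliers: -1/2, 4/3, -104/21

Forward elimination:
R2 <- R2 - (-1/2)*R1:  [    0  -7/2     0 ]
R3 <- R3 - (4/3)*R1:  [     0   52/3  -23/3 ]
R3 <- R3 - (-104/21)*R2:  [     0      0  -23/3 ]
Multipliers (in order of application): m_{21} = -1/2, m_{31} = 4/3, m_{32} = -104/21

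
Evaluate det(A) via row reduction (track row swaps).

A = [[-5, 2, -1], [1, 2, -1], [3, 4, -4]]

Forward elimination:
R2 <- R2 - (-1/5)*R1:  [    0  12/5  -6/5 ]
R3 <- R3 - (-3/5)*R1:  [     0   26/5  -23/5 ]
R3 <- R3 - (13/6)*R2:  [  0   0  -2 ]
Upper-triangular form:
[ -5     2    -1 ]
[  0  12/5  -6/5 ]
[  0     0    -2 ]
det(A) = (-1)^0 * (-5) * (12/5) * (-2) = 24  (0 row swaps -> sign +1)

det(A) = 24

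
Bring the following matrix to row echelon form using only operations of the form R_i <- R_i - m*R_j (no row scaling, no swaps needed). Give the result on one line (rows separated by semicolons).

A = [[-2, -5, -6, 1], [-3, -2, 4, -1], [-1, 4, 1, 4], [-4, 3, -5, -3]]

REF = [-2 -5 -6 1; 0 11/2 13 -5/2; 0 0 -125/11 71/11; 0 0 0 -1571/125]

Forward elimination:
R2 <- R2 - (3/2)*R1:  [    0  11/2    13  -5/2 ]
R3 <- R3 - (1/2)*R1:  [    0  13/2     4   7/2 ]
R4 <- R4 - (2)*R1:  [  0  13   7  -5 ]
R3 <- R3 - (13/11)*R2:  [       0        0  -125/11    71/11 ]
R4 <- R4 - (26/11)*R2:  [       0        0  -261/11    10/11 ]
R4 <- R4 - (261/125)*R3:  [         0          0          0  -1571/125 ]
Row echelon form:
[ -2    -5       -6          1 ]
[  0  11/2       13       -5/2 ]
[  0     0  -125/11      71/11 ]
[  0     0        0  -1571/125 ]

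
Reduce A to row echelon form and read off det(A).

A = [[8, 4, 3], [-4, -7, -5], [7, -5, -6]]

det(A) = 107

Forward elimination:
R2 <- R2 - (-1/2)*R1:  [    0    -5  -7/2 ]
R3 <- R3 - (7/8)*R1:  [     0  -17/2  -69/8 ]
R3 <- R3 - (17/10)*R2:  [       0        0  -107/40 ]
Upper-triangular form:
[ 8   4        3 ]
[ 0  -5     -7/2 ]
[ 0   0  -107/40 ]
det(A) = (-1)^0 * (8) * (-5) * (-107/40) = 107  (0 row swaps -> sign +1)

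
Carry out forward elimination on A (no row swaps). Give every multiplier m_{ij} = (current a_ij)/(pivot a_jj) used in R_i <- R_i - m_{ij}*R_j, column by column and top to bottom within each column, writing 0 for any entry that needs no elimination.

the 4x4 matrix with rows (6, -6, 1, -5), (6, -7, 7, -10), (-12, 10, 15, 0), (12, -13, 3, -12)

Forward elimination:
R2 <- R2 - (1)*R1:  [  0  -1   6  -5 ]
R3 <- R3 - (-2)*R1:  [   0   -2   17  -10 ]
R4 <- R4 - (2)*R1:  [  0  -1   1  -2 ]
R3 <- R3 - (2)*R2:  [ 0  0  5  0 ]
R4 <- R4 - (1)*R2:  [  0   0  -5   3 ]
R4 <- R4 - (-1)*R3:  [ 0  0  0  3 ]
Multipliers (in order of application): m_{21} = 1, m_{31} = -2, m_{41} = 2, m_{32} = 2, m_{42} = 1, m_{43} = -1

multipliers: 1, -2, 2, 2, 1, -1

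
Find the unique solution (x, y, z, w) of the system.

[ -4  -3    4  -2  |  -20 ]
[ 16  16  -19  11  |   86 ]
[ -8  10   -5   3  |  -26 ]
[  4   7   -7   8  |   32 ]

(4, 0, 0, 2)

Forward elimination on [A|b]:
R2 <- R2 - (-4)*R1:  [  0   4  -3   3   6 ]
R3 <- R3 - (2)*R1:  [   0   16  -13    7   14 ]
R4 <- R4 - (-1)*R1:  [  0   4  -3   6  12 ]
R3 <- R3 - (4)*R2:  [   0    0   -1   -5  -10 ]
R4 <- R4 - (1)*R2:  [ 0  0  0  3  6 ]
Row echelon form:
[ -4  -3   4  -2  |  -20 ]
[  0   4  -3   3  |    6 ]
[  0   0  -1  -5  |  -10 ]
[  0   0   0   3  |    6 ]
Back-substitution:
w = (6) / 3 = 2
z = (-10 - (-5)*(2)) / -1 = 0
y = (6 - (-3)*(0) - (3)*(2)) / 4 = 0
x = (-20 - (-3)*(0) - (4)*(0) - (-2)*(2)) / -4 = 4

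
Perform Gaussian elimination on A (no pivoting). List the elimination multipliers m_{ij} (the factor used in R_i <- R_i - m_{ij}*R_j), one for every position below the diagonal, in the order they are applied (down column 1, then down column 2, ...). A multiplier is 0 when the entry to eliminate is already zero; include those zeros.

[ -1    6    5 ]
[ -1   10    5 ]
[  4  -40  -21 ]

multipliers: 1, -4, -4

Forward elimination:
R2 <- R2 - (1)*R1:  [ 0  4  0 ]
R3 <- R3 - (-4)*R1:  [   0  -16   -1 ]
R3 <- R3 - (-4)*R2:  [  0   0  -1 ]
Multipliers (in order of application): m_{21} = 1, m_{31} = -4, m_{32} = -4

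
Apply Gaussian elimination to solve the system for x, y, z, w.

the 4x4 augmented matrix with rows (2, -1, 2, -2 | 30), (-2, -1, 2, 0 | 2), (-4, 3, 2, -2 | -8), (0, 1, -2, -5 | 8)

Forward elimination on [A|b]:
R2 <- R2 - (-1)*R1:  [  0  -2   4  -2  32 ]
R3 <- R3 - (-2)*R1:  [  0   1   6  -6  52 ]
R3 <- R3 - (-1/2)*R2:  [  0   0   8  -7  68 ]
R4 <- R4 - (-1/2)*R2:  [  0   0   0  -6  24 ]
Row echelon form:
[ 2  -1  2  -2  |  30 ]
[ 0  -2  4  -2  |  32 ]
[ 0   0  8  -7  |  68 ]
[ 0   0  0  -6  |  24 ]
Back-substitution:
w = (24) / -6 = -4
z = (68 - (-7)*(-4)) / 8 = 5
y = (32 - (4)*(5) - (-2)*(-4)) / -2 = -2
x = (30 - (-1)*(-2) - (2)*(5) - (-2)*(-4)) / 2 = 5

(5, -2, 5, -4)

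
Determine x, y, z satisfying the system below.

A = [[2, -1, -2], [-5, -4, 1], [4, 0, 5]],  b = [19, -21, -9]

Forward elimination on [A|b]:
R2 <- R2 - (-5/2)*R1:  [     0  -13/2     -4   53/2 ]
R3 <- R3 - (2)*R1:  [   0    2    9  -47 ]
R3 <- R3 - (-4/13)*R2:  [       0        0   101/13  -505/13 ]
Row echelon form:
[ 2     -1      -2  |       19 ]
[ 0  -13/2      -4  |     53/2 ]
[ 0      0  101/13  |  -505/13 ]
Back-substitution:
z = (-505/13) / (101/13) = -5
y = (53/2 - (-4)*(-5)) / (-13/2) = -1
x = (19 - (-1)*(-1) - (-2)*(-5)) / 2 = 4

(4, -1, -5)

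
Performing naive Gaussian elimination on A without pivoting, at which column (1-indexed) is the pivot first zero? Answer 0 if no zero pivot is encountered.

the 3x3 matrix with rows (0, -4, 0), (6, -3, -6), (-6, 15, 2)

Naive forward elimination:
Pivot entry (1,1) is zero but row 2 has 6 in column 1 -> naive elimination stops; a row interchange (e.g. R1 <-> R2) would be required here.

first zero-pivot column = 1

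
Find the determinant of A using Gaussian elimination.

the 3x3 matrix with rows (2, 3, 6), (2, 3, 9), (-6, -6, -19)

det(A) = -18

Forward elimination:
R2 <- R2 - (1)*R1:  [ 0  0  3 ]
R3 <- R3 - (-3)*R1:  [  0   3  -1 ]
R2 <-> R3   (pivot in column 2 was zero)
[ 2  3   6 ]
[ 0  3  -1 ]
[ 0  0   3 ]
Upper-triangular form:
[ 2  3   6 ]
[ 0  3  -1 ]
[ 0  0   3 ]
det(A) = (-1)^1 * (2) * (3) * (3) = -18  (1 row swap -> sign -1)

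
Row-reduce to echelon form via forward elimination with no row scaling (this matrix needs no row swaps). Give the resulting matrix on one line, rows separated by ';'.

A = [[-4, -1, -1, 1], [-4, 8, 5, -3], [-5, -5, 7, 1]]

Forward elimination:
R2 <- R2 - (1)*R1:  [  0   9   6  -4 ]
R3 <- R3 - (5/4)*R1:  [     0  -15/4   33/4   -1/4 ]
R3 <- R3 - (-5/12)*R2:  [      0       0    43/4  -23/12 ]
Row echelon form:
[ -4  -1    -1       1 ]
[  0   9     6      -4 ]
[  0   0  43/4  -23/12 ]

REF = [-4 -1 -1 1; 0 9 6 -4; 0 0 43/4 -23/12]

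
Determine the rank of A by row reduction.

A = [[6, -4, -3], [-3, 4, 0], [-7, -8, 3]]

rank(A) = 3

Row reduction:
R2 <- R2 - (-1/2)*R1:  [    0     2  -3/2 ]
R3 <- R3 - (-7/6)*R1:  [     0  -38/3   -1/2 ]
R3 <- R3 - (-19/3)*R2:  [   0    0  -10 ]
Row echelon form:
[ 6  -4    -3 ]
[ 0   2  -3/2 ]
[ 0   0   -10 ]
Nonzero rows / pivot columns: 3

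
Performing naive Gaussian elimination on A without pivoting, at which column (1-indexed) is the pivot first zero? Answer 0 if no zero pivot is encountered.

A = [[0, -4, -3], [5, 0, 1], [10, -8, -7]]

first zero-pivot column = 1

Naive forward elimination:
Pivot entry (1,1) is zero but row 2 has 5 in column 1 -> naive elimination stops; a row interchange (e.g. R1 <-> R2) would be required here.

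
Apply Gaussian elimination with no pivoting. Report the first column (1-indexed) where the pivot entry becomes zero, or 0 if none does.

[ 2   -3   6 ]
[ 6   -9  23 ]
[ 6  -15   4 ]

Naive forward elimination:
R2 <- R2 - (3)*R1:  [ 0  0  5 ]
R3 <- R3 - (3)*R1:  [   0   -6  -14 ]
Matrix at this point:
[ 2  -3    6 ]
[ 0   0    5 ]
[ 0  -6  -14 ]
Pivot entry (2,2) is zero but row 3 has -6 in column 2 -> naive elimination stops; a row interchange (e.g. R2 <-> R3) would be required here.

first zero-pivot column = 2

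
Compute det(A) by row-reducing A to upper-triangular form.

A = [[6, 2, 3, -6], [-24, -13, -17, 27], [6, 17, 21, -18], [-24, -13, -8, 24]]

Forward elimination:
R2 <- R2 - (-4)*R1:  [  0  -5  -5   3 ]
R3 <- R3 - (1)*R1:  [   0   15   18  -12 ]
R4 <- R4 - (-4)*R1:  [  0  -5   4   0 ]
R3 <- R3 - (-3)*R2:  [  0   0   3  -3 ]
R4 <- R4 - (1)*R2:  [  0   0   9  -3 ]
R4 <- R4 - (3)*R3:  [ 0  0  0  6 ]
Upper-triangular form:
[ 6   2   3  -6 ]
[ 0  -5  -5   3 ]
[ 0   0   3  -3 ]
[ 0   0   0   6 ]
det(A) = (-1)^0 * (6) * (-5) * (3) * (6) = -540  (0 row swaps -> sign +1)

det(A) = -540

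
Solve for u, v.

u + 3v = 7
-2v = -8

(-5, 4)

Forward elimination on [A|b]:
Row echelon form:
[ 1   3  |   7 ]
[ 0  -2  |  -8 ]
Back-substitution:
v = (-8) / -2 = 4
u = (7 - (3)*(4)) / 1 = -5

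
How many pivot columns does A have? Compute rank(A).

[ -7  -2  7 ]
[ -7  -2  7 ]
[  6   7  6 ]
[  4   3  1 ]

Row reduction:
R2 <- R2 - (1)*R1:  [ 0  0  0 ]
R3 <- R3 - (-6/7)*R1:  [    0  37/7    12 ]
R4 <- R4 - (-4/7)*R1:  [    0  13/7     5 ]
R2 <-> R3   (pivot in column 2 was zero)
[ -7    -2   7 ]
[  0  37/7  12 ]
[  0     0   0 ]
[  0  13/7   5 ]
R4 <- R4 - (13/37)*R2:  [     0      0  29/37 ]
R3 <-> R4   (pivot in column 3 was zero)
[ -7    -2      7 ]
[  0  37/7     12 ]
[  0     0  29/37 ]
[  0     0      0 ]
Row echelon form:
[ -7    -2      7 ]
[  0  37/7     12 ]
[  0     0  29/37 ]
[  0     0      0 ]
Nonzero rows / pivot columns: 3

rank(A) = 3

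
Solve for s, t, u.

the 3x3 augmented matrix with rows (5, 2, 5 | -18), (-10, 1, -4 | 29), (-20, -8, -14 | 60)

(-2, 1, -2)

Forward elimination on [A|b]:
R2 <- R2 - (-2)*R1:  [  0   5   6  -7 ]
R3 <- R3 - (-4)*R1:  [   0    0    6  -12 ]
Row echelon form:
[ 5  2  5  |  -18 ]
[ 0  5  6  |   -7 ]
[ 0  0  6  |  -12 ]
Back-substitution:
u = (-12) / 6 = -2
t = (-7 - (6)*(-2)) / 5 = 1
s = (-18 - (2)*(1) - (5)*(-2)) / 5 = -2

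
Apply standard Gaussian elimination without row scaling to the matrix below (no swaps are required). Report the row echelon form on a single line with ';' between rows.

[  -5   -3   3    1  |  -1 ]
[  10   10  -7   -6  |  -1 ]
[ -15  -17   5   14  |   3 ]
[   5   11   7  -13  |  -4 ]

Forward elimination:
R2 <- R2 - (-2)*R1:  [  0   4  -1  -4  -3 ]
R3 <- R3 - (3)*R1:  [  0  -8  -4  11   6 ]
R4 <- R4 - (-1)*R1:  [   0    8   10  -12   -5 ]
R3 <- R3 - (-2)*R2:  [  0   0  -6   3   0 ]
R4 <- R4 - (2)*R2:  [  0   0  12  -4   1 ]
R4 <- R4 - (-2)*R3:  [ 0  0  0  2  1 ]
Row echelon form:
[ -5  -3   3   1  |  -1 ]
[  0   4  -1  -4  |  -3 ]
[  0   0  -6   3  |   0 ]
[  0   0   0   2  |   1 ]

REF = [-5 -3 3 1 -1; 0 4 -1 -4 -3; 0 0 -6 3 0; 0 0 0 2 1]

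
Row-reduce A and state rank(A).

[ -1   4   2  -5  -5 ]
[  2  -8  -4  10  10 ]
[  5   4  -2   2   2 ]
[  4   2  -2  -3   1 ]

rank(A) = 3

Row reduction:
R2 <- R2 - (-2)*R1:  [ 0  0  0  0  0 ]
R3 <- R3 - (-5)*R1:  [   0   24    8  -23  -23 ]
R4 <- R4 - (-4)*R1:  [   0   18    6  -23  -19 ]
R2 <-> R3   (pivot in column 2 was zero)
[ -1   4  2   -5   -5 ]
[  0  24  8  -23  -23 ]
[  0   0  0    0    0 ]
[  0  18  6  -23  -19 ]
R4 <- R4 - (3/4)*R2:  [     0      0      0  -23/4   -7/4 ]
R3 <-> R4   (pivot in column 4 was zero)
[ -1   4  2     -5    -5 ]
[  0  24  8    -23   -23 ]
[  0   0  0  -23/4  -7/4 ]
[  0   0  0      0     0 ]
Row echelon form:
[ -1   4  2     -5    -5 ]
[  0  24  8    -23   -23 ]
[  0   0  0  -23/4  -7/4 ]
[  0   0  0      0     0 ]
Nonzero rows / pivot columns: 3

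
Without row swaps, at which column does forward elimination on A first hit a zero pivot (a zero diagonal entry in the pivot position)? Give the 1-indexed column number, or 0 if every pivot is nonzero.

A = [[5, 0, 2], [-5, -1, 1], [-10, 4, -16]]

first zero-pivot column = 3

Naive forward elimination:
R2 <- R2 - (-1)*R1:  [  0  -1   3 ]
R3 <- R3 - (-2)*R1:  [   0    4  -12 ]
R3 <- R3 - (-4)*R2:  [ 0  0  0 ]
Matrix at this point:
[ 5   0  2 ]
[ 0  -1  3 ]
[ 0   0  0 ]
Pivot entry (3,3) in the last row is zero and there are no rows below to swap with -> zero pivot in column 3 (A is singular).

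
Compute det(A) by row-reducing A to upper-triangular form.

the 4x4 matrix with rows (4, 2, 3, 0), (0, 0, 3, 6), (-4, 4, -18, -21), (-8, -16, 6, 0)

Forward elimination:
R3 <- R3 - (-1)*R1:  [   0    6  -15  -21 ]
R4 <- R4 - (-2)*R1:  [   0  -12   12    0 ]
R2 <-> R3   (pivot in column 2 was zero)
[ 4    2    3    0 ]
[ 0    6  -15  -21 ]
[ 0    0    3    6 ]
[ 0  -12   12    0 ]
R4 <- R4 - (-2)*R2:  [   0    0  -18  -42 ]
R4 <- R4 - (-6)*R3:  [  0   0   0  -6 ]
Upper-triangular form:
[ 4  2    3    0 ]
[ 0  6  -15  -21 ]
[ 0  0    3    6 ]
[ 0  0    0   -6 ]
det(A) = (-1)^1 * (4) * (6) * (3) * (-6) = 432  (1 row swap -> sign -1)

det(A) = 432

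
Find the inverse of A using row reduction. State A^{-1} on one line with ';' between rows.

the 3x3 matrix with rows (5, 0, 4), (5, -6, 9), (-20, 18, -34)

Gauss-Jordan on [A | I]:
R1 <- (1/5)*R1:  [   1    0  4/5  |  1/5    0    0 ]
R2 <- R2 - (5)*R1:  [  0  -6   5  |  -1   1   0 ]
R3 <- R3 - (-20)*R1:  [   0   18  -18  |    4    0    1 ]
R2 <- (1/-6)*R2:  [    0     1  -5/6  |   1/6  -1/6     0 ]
R3 <- R3 - (18)*R2:  [  0   0  -3  |   1   3   1 ]
R3 <- (1/-3)*R3:  [    0     0     1  |  -1/3    -1  -1/3 ]
R1 <- R1 - (4/5)*R3:  [    1     0     0  |  7/15   4/5  4/15 ]
R2 <- R2 - (-5/6)*R3:  [     0      1      0  |   -1/9     -1  -5/18 ]
Right block of [I | A^{-1}] is the inverse:
[ 7/15  4/5   4/15 ]
[ -1/9   -1  -5/18 ]
[ -1/3   -1   -1/3 ]

inverse = [7/15 4/5 4/15; -1/9 -1 -5/18; -1/3 -1 -1/3]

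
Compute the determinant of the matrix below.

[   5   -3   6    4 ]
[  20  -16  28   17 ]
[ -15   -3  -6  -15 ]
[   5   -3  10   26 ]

det(A) = -480

Forward elimination:
R2 <- R2 - (4)*R1:  [  0  -4   4   1 ]
R3 <- R3 - (-3)*R1:  [   0  -12   12   -3 ]
R4 <- R4 - (1)*R1:  [  0   0   4  22 ]
R3 <- R3 - (3)*R2:  [  0   0   0  -6 ]
R3 <-> R4   (pivot in column 3 was zero)
[ 5  -3  6   4 ]
[ 0  -4  4   1 ]
[ 0   0  4  22 ]
[ 0   0  0  -6 ]
Upper-triangular form:
[ 5  -3  6   4 ]
[ 0  -4  4   1 ]
[ 0   0  4  22 ]
[ 0   0  0  -6 ]
det(A) = (-1)^1 * (5) * (-4) * (4) * (-6) = -480  (1 row swap -> sign -1)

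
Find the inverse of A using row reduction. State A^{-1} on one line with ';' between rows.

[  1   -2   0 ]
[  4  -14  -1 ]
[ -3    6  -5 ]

Gauss-Jordan on [A | I]:
R2 <- R2 - (4)*R1:  [  0  -6  -1  |  -4   1   0 ]
R3 <- R3 - (-3)*R1:  [  0   0  -5  |   3   0   1 ]
R2 <- (1/-6)*R2:  [    0     1   1/6  |   2/3  -1/6     0 ]
R1 <- R1 - (-2)*R2:  [    1     0   1/3  |   7/3  -1/3     0 ]
R3 <- (1/-5)*R3:  [    0     0     1  |  -3/5     0  -1/5 ]
R1 <- R1 - (1/3)*R3:  [     1      0      0  |  38/15   -1/3   1/15 ]
R2 <- R2 - (1/6)*R3:  [     0      1      0  |  23/30   -1/6   1/30 ]
Right block of [I | A^{-1}] is the inverse:
[ 38/15  -1/3  1/15 ]
[ 23/30  -1/6  1/30 ]
[  -3/5     0  -1/5 ]

inverse = [38/15 -1/3 1/15; 23/30 -1/6 1/30; -3/5 0 -1/5]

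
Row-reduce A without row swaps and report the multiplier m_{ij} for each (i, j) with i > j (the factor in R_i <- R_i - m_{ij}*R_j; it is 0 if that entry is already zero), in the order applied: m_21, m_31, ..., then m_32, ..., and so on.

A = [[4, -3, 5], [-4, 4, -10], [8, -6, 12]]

multipliers: -1, 2, 0

Forward elimination:
R2 <- R2 - (-1)*R1:  [  0   1  -5 ]
R3 <- R3 - (2)*R1:  [ 0  0  2 ]
R3: entry in column 2 is already 0 -> m_{32} = 0 (no row operation needed)
Multipliers (in order of application): m_{21} = -1, m_{31} = 2, m_{32} = 0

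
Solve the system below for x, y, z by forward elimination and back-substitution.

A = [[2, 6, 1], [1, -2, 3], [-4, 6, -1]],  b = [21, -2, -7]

(5, 2, -1)

Forward elimination on [A|b]:
R2 <- R2 - (1/2)*R1:  [     0     -5    5/2  -25/2 ]
R3 <- R3 - (-2)*R1:  [  0  18   1  35 ]
R3 <- R3 - (-18/5)*R2:  [   0    0   10  -10 ]
Row echelon form:
[ 2   6    1  |     21 ]
[ 0  -5  5/2  |  -25/2 ]
[ 0   0   10  |    -10 ]
Back-substitution:
z = (-10) / 10 = -1
y = (-25/2 - (5/2)*(-1)) / -5 = 2
x = (21 - (6)*(2) - (1)*(-1)) / 2 = 5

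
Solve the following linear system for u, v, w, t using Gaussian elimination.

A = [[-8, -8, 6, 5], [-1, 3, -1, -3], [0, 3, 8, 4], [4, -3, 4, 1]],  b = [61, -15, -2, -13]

(-4, -2, -2, 5)

Forward elimination on [A|b]:
R2 <- R2 - (1/8)*R1:  [      0       4    -7/4   -29/8  -181/8 ]
R4 <- R4 - (-1/2)*R1:  [    0    -7     7   7/2  35/2 ]
R3 <- R3 - (3/4)*R2:  [      0       0  149/16  215/32  479/32 ]
R4 <- R4 - (-7/4)*R2:  [       0        0    63/16   -91/32  -707/32 ]
R4 <- R4 - (63/149)*R3:  [         0          0          0   -847/149  -4235/149 ]
Row echelon form:
[ -8  -8       6         5  |         61 ]
[  0   4    -7/4     -29/8  |     -181/8 ]
[  0   0  149/16    215/32  |     479/32 ]
[  0   0       0  -847/149  |  -4235/149 ]
Back-substitution:
t = (-4235/149) / (-847/149) = 5
w = (479/32 - (215/32)*(5)) / (149/16) = -2
v = (-181/8 - (-7/4)*(-2) - (-29/8)*(5)) / 4 = -2
u = (61 - (-8)*(-2) - (6)*(-2) - (5)*(5)) / -8 = -4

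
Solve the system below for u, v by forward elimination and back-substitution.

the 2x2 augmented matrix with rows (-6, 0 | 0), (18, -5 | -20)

Forward elimination on [A|b]:
R2 <- R2 - (-3)*R1:  [   0   -5  -20 ]
Row echelon form:
[ -6   0  |    0 ]
[  0  -5  |  -20 ]
Back-substitution:
v = (-20) / -5 = 4
u = (0) / -6 = 0

(0, 4)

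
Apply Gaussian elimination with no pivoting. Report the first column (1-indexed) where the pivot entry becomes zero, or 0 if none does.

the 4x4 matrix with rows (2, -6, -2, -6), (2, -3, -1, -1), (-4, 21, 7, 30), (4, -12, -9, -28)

Naive forward elimination:
R2 <- R2 - (1)*R1:  [ 0  3  1  5 ]
R3 <- R3 - (-2)*R1:  [  0   9   3  18 ]
R4 <- R4 - (2)*R1:  [   0    0   -5  -16 ]
R3 <- R3 - (3)*R2:  [ 0  0  0  3 ]
Matrix at this point:
[ 2  -6  -2   -6 ]
[ 0   3   1    5 ]
[ 0   0   0    3 ]
[ 0   0  -5  -16 ]
Pivot entry (3,3) is zero but row 4 has -5 in column 3 -> naive elimination stops; a row interchange (e.g. R3 <-> R4) would be required here.

first zero-pivot column = 3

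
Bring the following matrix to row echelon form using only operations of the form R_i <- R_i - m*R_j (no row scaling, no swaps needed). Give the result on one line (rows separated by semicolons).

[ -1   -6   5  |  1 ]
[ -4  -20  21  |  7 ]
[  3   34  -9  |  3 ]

Forward elimination:
R2 <- R2 - (4)*R1:  [ 0  4  1  3 ]
R3 <- R3 - (-3)*R1:  [  0  16   6   6 ]
R3 <- R3 - (4)*R2:  [  0   0   2  -6 ]
Row echelon form:
[ -1  -6  5  |   1 ]
[  0   4  1  |   3 ]
[  0   0  2  |  -6 ]

REF = [-1 -6 5 1; 0 4 1 3; 0 0 2 -6]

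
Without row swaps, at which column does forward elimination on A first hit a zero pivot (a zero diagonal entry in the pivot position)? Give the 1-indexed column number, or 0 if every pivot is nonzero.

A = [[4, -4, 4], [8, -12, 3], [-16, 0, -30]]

Naive forward elimination:
R2 <- R2 - (2)*R1:  [  0  -4  -5 ]
R3 <- R3 - (-4)*R1:  [   0  -16  -14 ]
R3 <- R3 - (4)*R2:  [ 0  0  6 ]
All pivots nonzero; naive elimination completes without hitting a zero pivot.

first zero-pivot column = 0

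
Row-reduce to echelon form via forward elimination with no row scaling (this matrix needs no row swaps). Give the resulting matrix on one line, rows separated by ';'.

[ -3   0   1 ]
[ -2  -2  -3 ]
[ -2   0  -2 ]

REF = [-3 0 1; 0 -2 -11/3; 0 0 -8/3]

Forward elimination:
R2 <- R2 - (2/3)*R1:  [     0     -2  -11/3 ]
R3 <- R3 - (2/3)*R1:  [    0     0  -8/3 ]
Row echelon form:
[ -3   0      1 ]
[  0  -2  -11/3 ]
[  0   0   -8/3 ]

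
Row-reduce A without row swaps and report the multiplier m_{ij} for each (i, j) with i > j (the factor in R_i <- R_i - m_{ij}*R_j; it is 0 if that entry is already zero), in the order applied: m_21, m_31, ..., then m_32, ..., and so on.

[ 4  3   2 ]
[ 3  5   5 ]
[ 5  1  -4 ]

multipliers: 3/4, 5/4, -1

Forward elimination:
R2 <- R2 - (3/4)*R1:  [    0  11/4   7/2 ]
R3 <- R3 - (5/4)*R1:  [     0  -11/4  -13/2 ]
R3 <- R3 - (-1)*R2:  [  0   0  -3 ]
Multipliers (in order of application): m_{21} = 3/4, m_{31} = 5/4, m_{32} = -1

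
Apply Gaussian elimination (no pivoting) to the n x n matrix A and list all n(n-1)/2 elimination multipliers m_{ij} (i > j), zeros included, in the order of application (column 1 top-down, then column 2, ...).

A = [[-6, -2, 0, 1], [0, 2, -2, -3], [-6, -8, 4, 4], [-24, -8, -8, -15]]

Forward elimination:
R2: entry in column 1 is already 0 -> m_{21} = 0 (no row operation needed)
R3 <- R3 - (1)*R1:  [  0  -6   4   3 ]
R4 <- R4 - (4)*R1:  [   0    0   -8  -19 ]
R3 <- R3 - (-3)*R2:  [  0   0  -2  -6 ]
R4: entry in column 2 is already 0 -> m_{42} = 0 (no row operation needed)
R4 <- R4 - (4)*R3:  [ 0  0  0  5 ]
Multipliers (in order of application): m_{21} = 0, m_{31} = 1, m_{41} = 4, m_{32} = -3, m_{42} = 0, m_{43} = 4

multipliers: 0, 1, 4, -3, 0, 4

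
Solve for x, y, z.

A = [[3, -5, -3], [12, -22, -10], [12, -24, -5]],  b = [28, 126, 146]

(3, -5, 2)

Forward elimination on [A|b]:
R2 <- R2 - (4)*R1:  [  0  -2   2  14 ]
R3 <- R3 - (4)*R1:  [  0  -4   7  34 ]
R3 <- R3 - (2)*R2:  [ 0  0  3  6 ]
Row echelon form:
[ 3  -5  -3  |  28 ]
[ 0  -2   2  |  14 ]
[ 0   0   3  |   6 ]
Back-substitution:
z = (6) / 3 = 2
y = (14 - (2)*(2)) / -2 = -5
x = (28 - (-5)*(-5) - (-3)*(2)) / 3 = 3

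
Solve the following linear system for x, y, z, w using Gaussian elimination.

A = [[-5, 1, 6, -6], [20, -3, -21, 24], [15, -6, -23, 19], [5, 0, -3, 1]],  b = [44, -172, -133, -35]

(-5, -5, 3, -1)

Forward elimination on [A|b]:
R2 <- R2 - (-4)*R1:  [ 0  1  3  0  4 ]
R3 <- R3 - (-3)*R1:  [  0  -3  -5   1  -1 ]
R4 <- R4 - (-1)*R1:  [  0   1   3  -5   9 ]
R3 <- R3 - (-3)*R2:  [  0   0   4   1  11 ]
R4 <- R4 - (1)*R2:  [  0   0   0  -5   5 ]
Row echelon form:
[ -5  1  6  -6  |  44 ]
[  0  1  3   0  |   4 ]
[  0  0  4   1  |  11 ]
[  0  0  0  -5  |   5 ]
Back-substitution:
w = (5) / -5 = -1
z = (11 - (1)*(-1)) / 4 = 3
y = (4 - (3)*(3)) / 1 = -5
x = (44 - (1)*(-5) - (6)*(3) - (-6)*(-1)) / -5 = -5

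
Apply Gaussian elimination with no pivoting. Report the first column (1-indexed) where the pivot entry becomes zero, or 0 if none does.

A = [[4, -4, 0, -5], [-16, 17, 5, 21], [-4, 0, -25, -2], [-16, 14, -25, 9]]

first zero-pivot column = 4

Naive forward elimination:
R2 <- R2 - (-4)*R1:  [ 0  1  5  1 ]
R3 <- R3 - (-1)*R1:  [   0   -4  -25   -7 ]
R4 <- R4 - (-4)*R1:  [   0   -2  -25  -11 ]
R3 <- R3 - (-4)*R2:  [  0   0  -5  -3 ]
R4 <- R4 - (-2)*R2:  [   0    0  -15   -9 ]
R4 <- R4 - (3)*R3:  [ 0  0  0  0 ]
Matrix at this point:
[ 4  -4   0  -5 ]
[ 0   1   5   1 ]
[ 0   0  -5  -3 ]
[ 0   0   0   0 ]
Pivot entry (4,4) in the last row is zero and there are no rows below to swap with -> zero pivot in column 4 (A is singular).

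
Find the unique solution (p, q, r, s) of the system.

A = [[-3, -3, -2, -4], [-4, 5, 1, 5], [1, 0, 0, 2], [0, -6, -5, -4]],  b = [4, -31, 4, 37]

Forward elimination on [A|b]:
R2 <- R2 - (4/3)*R1:  [      0       9    11/3    31/3  -109/3 ]
R3 <- R3 - (-1/3)*R1:  [    0    -1  -2/3   2/3  16/3 ]
R3 <- R3 - (-1/9)*R2:  [     0      0  -7/27  49/27  35/27 ]
R4 <- R4 - (-2/3)*R2:  [     0      0  -23/9   26/9  115/9 ]
R4 <- R4 - (69/7)*R3:  [   0    0    0  -15    0 ]
Row echelon form:
[ -3  -3     -2     -4  |       4 ]
[  0   9   11/3   31/3  |  -109/3 ]
[  0   0  -7/27  49/27  |   35/27 ]
[  0   0      0    -15  |       0 ]
Back-substitution:
s = (0) / -15 = 0
r = (35/27 - (49/27)*(0)) / (-7/27) = -5
q = (-109/3 - (11/3)*(-5) - (31/3)*(0)) / 9 = -2
p = (4 - (-3)*(-2) - (-2)*(-5) - (-4)*(0)) / -3 = 4

(4, -2, -5, 0)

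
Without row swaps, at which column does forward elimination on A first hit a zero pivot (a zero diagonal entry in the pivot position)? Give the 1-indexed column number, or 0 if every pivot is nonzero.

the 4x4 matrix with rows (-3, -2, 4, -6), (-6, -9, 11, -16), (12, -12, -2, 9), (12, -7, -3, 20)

first zero-pivot column = 0

Naive forward elimination:
R2 <- R2 - (2)*R1:  [  0  -5   3  -4 ]
R3 <- R3 - (-4)*R1:  [   0  -20   14  -15 ]
R4 <- R4 - (-4)*R1:  [   0  -15   13   -4 ]
R3 <- R3 - (4)*R2:  [ 0  0  2  1 ]
R4 <- R4 - (3)*R2:  [ 0  0  4  8 ]
R4 <- R4 - (2)*R3:  [ 0  0  0  6 ]
All pivots nonzero; naive elimination completes without hitting a zero pivot.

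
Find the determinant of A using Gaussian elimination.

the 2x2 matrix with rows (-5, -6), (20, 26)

Forward elimination:
R2 <- R2 - (-4)*R1:  [ 0  2 ]
Upper-triangular form:
[ -5  -6 ]
[  0   2 ]
det(A) = (-1)^0 * (-5) * (2) = -10  (0 row swaps -> sign +1)

det(A) = -10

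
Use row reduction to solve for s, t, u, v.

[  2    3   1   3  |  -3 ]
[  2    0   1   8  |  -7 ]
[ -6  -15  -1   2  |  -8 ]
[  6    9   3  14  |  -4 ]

(-5, 3, -5, 1)

Forward elimination on [A|b]:
R2 <- R2 - (1)*R1:  [  0  -3   0   5  -4 ]
R3 <- R3 - (-3)*R1:  [   0   -6    2   11  -17 ]
R4 <- R4 - (3)*R1:  [ 0  0  0  5  5 ]
R3 <- R3 - (2)*R2:  [  0   0   2   1  -9 ]
Row echelon form:
[ 2   3  1  3  |  -3 ]
[ 0  -3  0  5  |  -4 ]
[ 0   0  2  1  |  -9 ]
[ 0   0  0  5  |   5 ]
Back-substitution:
v = (5) / 5 = 1
u = (-9 - (1)*(1)) / 2 = -5
t = (-4 - (5)*(1)) / -3 = 3
s = (-3 - (3)*(3) - (1)*(-5) - (3)*(1)) / 2 = -5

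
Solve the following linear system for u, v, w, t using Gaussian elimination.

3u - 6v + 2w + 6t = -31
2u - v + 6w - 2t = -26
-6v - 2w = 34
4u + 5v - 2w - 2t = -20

(-5, -4, -5, -5)

Forward elimination on [A|b]:
R2 <- R2 - (2/3)*R1:  [     0      3   14/3     -6  -16/3 ]
R4 <- R4 - (4/3)*R1:  [     0     13  -14/3    -10   64/3 ]
R3 <- R3 - (-2)*R2:  [    0     0  22/3   -12  70/3 ]
R4 <- R4 - (13/3)*R2:  [      0       0  -224/9      16   400/9 ]
R4 <- R4 - (-112/33)*R3:  [       0        0        0  -272/11  1360/11 ]
Row echelon form:
[ 3  -6     2        6  |      -31 ]
[ 0   3  14/3       -6  |    -16/3 ]
[ 0   0  22/3      -12  |     70/3 ]
[ 0   0     0  -272/11  |  1360/11 ]
Back-substitution:
t = (1360/11) / (-272/11) = -5
w = (70/3 - (-12)*(-5)) / (22/3) = -5
v = (-16/3 - (14/3)*(-5) - (-6)*(-5)) / 3 = -4
u = (-31 - (-6)*(-4) - (2)*(-5) - (6)*(-5)) / 3 = -5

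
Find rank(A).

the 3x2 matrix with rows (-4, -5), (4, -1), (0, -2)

Row reduction:
R2 <- R2 - (-1)*R1:  [  0  -6 ]
R3 <- R3 - (1/3)*R2:  [ 0  0 ]
Row echelon form:
[ -4  -5 ]
[  0  -6 ]
[  0   0 ]
Nonzero rows / pivot columns: 2

rank(A) = 2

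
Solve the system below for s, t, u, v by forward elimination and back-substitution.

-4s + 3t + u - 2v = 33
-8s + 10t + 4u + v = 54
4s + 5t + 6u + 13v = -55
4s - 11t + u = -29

Forward elimination on [A|b]:
R2 <- R2 - (2)*R1:  [   0    4    2    5  -12 ]
R3 <- R3 - (-1)*R1:  [   0    8    7   11  -22 ]
R4 <- R4 - (-1)*R1:  [  0  -8   2  -2   4 ]
R3 <- R3 - (2)*R2:  [ 0  0  3  1  2 ]
R4 <- R4 - (-2)*R2:  [   0    0    6    8  -20 ]
R4 <- R4 - (2)*R3:  [   0    0    0    6  -24 ]
Row echelon form:
[ -4  3  1  -2  |   33 ]
[  0  4  2   5  |  -12 ]
[  0  0  3   1  |    2 ]
[  0  0  0   6  |  -24 ]
Back-substitution:
v = (-24) / 6 = -4
u = (2 - (1)*(-4)) / 3 = 2
t = (-12 - (2)*(2) - (5)*(-4)) / 4 = 1
s = (33 - (3)*(1) - (1)*(2) - (-2)*(-4)) / -4 = -5

(-5, 1, 2, -4)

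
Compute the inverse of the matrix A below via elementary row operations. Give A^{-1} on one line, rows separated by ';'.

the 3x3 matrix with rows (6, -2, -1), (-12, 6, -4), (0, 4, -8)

inverse = [-2/3 -5/12 7/24; -2 -1 3/4; -1 -1/2 1/4]

Gauss-Jordan on [A | I]:
R1 <- (1/6)*R1:  [    1  -1/3  -1/6  |   1/6     0     0 ]
R2 <- R2 - (-12)*R1:  [  0   2  -6  |   2   1   0 ]
R2 <- (1/2)*R2:  [   0    1   -3  |    1  1/2    0 ]
R1 <- R1 - (-1/3)*R2:  [    1     0  -7/6  |   1/2   1/6     0 ]
R3 <- R3 - (4)*R2:  [  0   0   4  |  -4  -2   1 ]
R3 <- (1/4)*R3:  [    0     0     1  |    -1  -1/2   1/4 ]
R1 <- R1 - (-7/6)*R3:  [     1      0      0  |   -2/3  -5/12   7/24 ]
R2 <- R2 - (-3)*R3:  [   0    1    0  |   -2   -1  3/4 ]
Right block of [I | A^{-1}] is the inverse:
[ -2/3  -5/12  7/24 ]
[   -2     -1   3/4 ]
[   -1   -1/2   1/4 ]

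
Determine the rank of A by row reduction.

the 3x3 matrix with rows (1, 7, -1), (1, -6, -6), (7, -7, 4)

Row reduction:
R2 <- R2 - (1)*R1:  [   0  -13   -5 ]
R3 <- R3 - (7)*R1:  [   0  -56   11 ]
R3 <- R3 - (56/13)*R2:  [      0       0  423/13 ]
Row echelon form:
[ 1    7      -1 ]
[ 0  -13      -5 ]
[ 0    0  423/13 ]
Nonzero rows / pivot columns: 3

rank(A) = 3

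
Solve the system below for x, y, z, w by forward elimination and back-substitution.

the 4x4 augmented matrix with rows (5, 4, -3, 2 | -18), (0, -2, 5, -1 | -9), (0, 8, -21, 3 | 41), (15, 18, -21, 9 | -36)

(-3, -2, -3, -2)

Forward elimination on [A|b]:
R4 <- R4 - (3)*R1:  [   0    6  -12    3   18 ]
R3 <- R3 - (-4)*R2:  [  0   0  -1  -1   5 ]
R4 <- R4 - (-3)*R2:  [  0   0   3   0  -9 ]
R4 <- R4 - (-3)*R3:  [  0   0   0  -3   6 ]
Row echelon form:
[ 5   4  -3   2  |  -18 ]
[ 0  -2   5  -1  |   -9 ]
[ 0   0  -1  -1  |    5 ]
[ 0   0   0  -3  |    6 ]
Back-substitution:
w = (6) / -3 = -2
z = (5 - (-1)*(-2)) / -1 = -3
y = (-9 - (5)*(-3) - (-1)*(-2)) / -2 = -2
x = (-18 - (4)*(-2) - (-3)*(-3) - (2)*(-2)) / 5 = -3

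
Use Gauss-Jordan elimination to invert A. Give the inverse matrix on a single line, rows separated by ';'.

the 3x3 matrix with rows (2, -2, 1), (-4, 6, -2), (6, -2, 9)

Gauss-Jordan on [A | I]:
R1 <- (1/2)*R1:  [   1   -1  1/2  |  1/2    0    0 ]
R2 <- R2 - (-4)*R1:  [ 0  2  0  |  2  1  0 ]
R3 <- R3 - (6)*R1:  [  0   4   6  |  -3   0   1 ]
R2 <- (1/2)*R2:  [   0    1    0  |    1  1/2    0 ]
R1 <- R1 - (-1)*R2:  [   1    0  1/2  |  3/2  1/2    0 ]
R3 <- R3 - (4)*R2:  [  0   0   6  |  -7  -2   1 ]
R3 <- (1/6)*R3:  [    0     0     1  |  -7/6  -1/3   1/6 ]
R1 <- R1 - (1/2)*R3:  [     1      0      0  |  25/12    2/3  -1/12 ]
Right block of [I | A^{-1}] is the inverse:
[ 25/12   2/3  -1/12 ]
[     1   1/2      0 ]
[  -7/6  -1/3    1/6 ]

inverse = [25/12 2/3 -1/12; 1 1/2 0; -7/6 -1/3 1/6]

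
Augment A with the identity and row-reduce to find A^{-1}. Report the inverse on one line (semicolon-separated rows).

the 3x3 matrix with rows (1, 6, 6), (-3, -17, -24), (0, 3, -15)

Gauss-Jordan on [A | I]:
R2 <- R2 - (-3)*R1:  [  0   1  -6  |   3   1   0 ]
R1 <- R1 - (6)*R2:  [   1    0   42  |  -17   -6    0 ]
R3 <- R3 - (3)*R2:  [  0   0   3  |  -9  -3   1 ]
R3 <- (1/3)*R3:  [   0    0    1  |   -3   -1  1/3 ]
R1 <- R1 - (42)*R3:  [   1    0    0  |  109   36  -14 ]
R2 <- R2 - (-6)*R3:  [   0    1    0  |  -15   -5    2 ]
Right block of [I | A^{-1}] is the inverse:
[ 109  36  -14 ]
[ -15  -5    2 ]
[  -3  -1  1/3 ]

inverse = [109 36 -14; -15 -5 2; -3 -1 1/3]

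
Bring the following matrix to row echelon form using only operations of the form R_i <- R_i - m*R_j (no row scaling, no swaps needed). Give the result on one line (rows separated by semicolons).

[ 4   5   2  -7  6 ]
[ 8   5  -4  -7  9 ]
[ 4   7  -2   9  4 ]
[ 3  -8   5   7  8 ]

REF = [4 5 2 -7 6; 0 -5 -8 7 -3; 0 0 -36/5 94/5 -16/5; 0 0 0 1945/36 23/36]

Forward elimination:
R2 <- R2 - (2)*R1:  [  0  -5  -8   7  -3 ]
R3 <- R3 - (1)*R1:  [  0   2  -4  16  -2 ]
R4 <- R4 - (3/4)*R1:  [     0  -47/4    7/2   49/4    7/2 ]
R3 <- R3 - (-2/5)*R2:  [     0      0  -36/5   94/5  -16/5 ]
R4 <- R4 - (47/20)*R2:  [      0       0  223/10   -21/5  211/20 ]
R4 <- R4 - (-223/72)*R3:  [       0        0        0  1945/36    23/36 ]
Row echelon form:
[ 4   5      2       -7      6 ]
[ 0  -5     -8        7     -3 ]
[ 0   0  -36/5     94/5  -16/5 ]
[ 0   0      0  1945/36  23/36 ]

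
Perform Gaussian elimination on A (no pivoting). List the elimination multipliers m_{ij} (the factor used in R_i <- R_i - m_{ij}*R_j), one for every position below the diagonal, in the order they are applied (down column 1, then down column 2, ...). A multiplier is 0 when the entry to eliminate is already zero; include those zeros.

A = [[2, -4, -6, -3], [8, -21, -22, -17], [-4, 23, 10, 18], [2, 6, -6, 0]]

Forward elimination:
R2 <- R2 - (4)*R1:  [  0  -5   2  -5 ]
R3 <- R3 - (-2)*R1:  [  0  15  -2  12 ]
R4 <- R4 - (1)*R1:  [  0  10   0   3 ]
R3 <- R3 - (-3)*R2:  [  0   0   4  -3 ]
R4 <- R4 - (-2)*R2:  [  0   0   4  -7 ]
R4 <- R4 - (1)*R3:  [  0   0   0  -4 ]
Multipliers (in order of application): m_{21} = 4, m_{31} = -2, m_{41} = 1, m_{32} = -3, m_{42} = -2, m_{43} = 1

multipliers: 4, -2, 1, -3, -2, 1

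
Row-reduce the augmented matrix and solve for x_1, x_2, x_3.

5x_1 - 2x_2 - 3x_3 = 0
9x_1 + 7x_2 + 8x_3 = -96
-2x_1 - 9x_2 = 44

Forward elimination on [A|b]:
R2 <- R2 - (9/5)*R1:  [    0  53/5  67/5   -96 ]
R3 <- R3 - (-2/5)*R1:  [     0  -49/5   -6/5     44 ]
R3 <- R3 - (-49/53)*R2:  [        0         0    593/53  -2372/53 ]
Row echelon form:
[ 5    -2      -3  |         0 ]
[ 0  53/5    67/5  |       -96 ]
[ 0     0  593/53  |  -2372/53 ]
Back-substitution:
x_3 = (-2372/53) / (593/53) = -4
x_2 = (-96 - (67/5)*(-4)) / (53/5) = -4
x_1 = (0 - (-2)*(-4) - (-3)*(-4)) / 5 = -4

(-4, -4, -4)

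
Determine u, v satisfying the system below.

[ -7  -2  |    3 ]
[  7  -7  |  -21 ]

Forward elimination on [A|b]:
R2 <- R2 - (-1)*R1:  [   0   -9  -18 ]
Row echelon form:
[ -7  -2  |    3 ]
[  0  -9  |  -18 ]
Back-substitution:
v = (-18) / -9 = 2
u = (3 - (-2)*(2)) / -7 = -1

(-1, 2)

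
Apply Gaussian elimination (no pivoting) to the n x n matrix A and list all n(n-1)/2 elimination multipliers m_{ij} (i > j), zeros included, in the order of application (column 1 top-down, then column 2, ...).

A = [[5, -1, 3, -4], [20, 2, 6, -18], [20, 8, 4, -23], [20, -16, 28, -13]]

Forward elimination:
R2 <- R2 - (4)*R1:  [  0   6  -6  -2 ]
R3 <- R3 - (4)*R1:  [  0  12  -8  -7 ]
R4 <- R4 - (4)*R1:  [   0  -12   16    3 ]
R3 <- R3 - (2)*R2:  [  0   0   4  -3 ]
R4 <- R4 - (-2)*R2:  [  0   0   4  -1 ]
R4 <- R4 - (1)*R3:  [ 0  0  0  2 ]
Multipliers (in order of application): m_{21} = 4, m_{31} = 4, m_{41} = 4, m_{32} = 2, m_{42} = -2, m_{43} = 1

multipliers: 4, 4, 4, 2, -2, 1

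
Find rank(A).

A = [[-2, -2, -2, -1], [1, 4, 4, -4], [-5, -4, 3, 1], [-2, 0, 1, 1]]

Row reduction:
R2 <- R2 - (-1/2)*R1:  [    0     3     3  -9/2 ]
R3 <- R3 - (5/2)*R1:  [   0    1    8  7/2 ]
R4 <- R4 - (1)*R1:  [ 0  2  3  2 ]
R3 <- R3 - (1/3)*R2:  [ 0  0  7  5 ]
R4 <- R4 - (2/3)*R2:  [ 0  0  1  5 ]
R4 <- R4 - (1/7)*R3:  [    0     0     0  30/7 ]
Row echelon form:
[ -2  -2  -2    -1 ]
[  0   3   3  -9/2 ]
[  0   0   7     5 ]
[  0   0   0  30/7 ]
Nonzero rows / pivot columns: 4

rank(A) = 4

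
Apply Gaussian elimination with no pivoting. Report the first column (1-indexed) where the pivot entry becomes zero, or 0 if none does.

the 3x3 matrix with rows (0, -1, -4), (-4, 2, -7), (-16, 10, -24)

Naive forward elimination:
Pivot entry (1,1) is zero but row 2 has -4 in column 1 -> naive elimination stops; a row interchange (e.g. R1 <-> R2) would be required here.

first zero-pivot column = 1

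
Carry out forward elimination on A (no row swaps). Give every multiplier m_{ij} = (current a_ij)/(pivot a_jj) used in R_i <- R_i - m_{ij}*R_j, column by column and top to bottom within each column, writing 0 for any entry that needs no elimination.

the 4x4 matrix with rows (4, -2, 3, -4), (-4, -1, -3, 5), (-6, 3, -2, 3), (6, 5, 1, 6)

Forward elimination:
R2 <- R2 - (-1)*R1:  [  0  -3   0   1 ]
R3 <- R3 - (-3/2)*R1:  [   0    0  5/2   -3 ]
R4 <- R4 - (3/2)*R1:  [    0     8  -7/2    12 ]
R3: entry in column 2 is already 0 -> m_{32} = 0 (no row operation needed)
R4 <- R4 - (-8/3)*R2:  [    0     0  -7/2  44/3 ]
R4 <- R4 - (-7/5)*R3:  [      0       0       0  157/15 ]
Multipliers (in order of application): m_{21} = -1, m_{31} = -3/2, m_{41} = 3/2, m_{32} = 0, m_{42} = -8/3, m_{43} = -7/5

multipliers: -1, -3/2, 3/2, 0, -8/3, -7/5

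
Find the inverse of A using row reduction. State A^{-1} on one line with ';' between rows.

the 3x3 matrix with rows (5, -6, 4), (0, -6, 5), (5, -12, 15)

Gauss-Jordan on [A | I]:
R1 <- (1/5)*R1:  [    1  -6/5   4/5  |   1/5     0     0 ]
R3 <- R3 - (5)*R1:  [  0  -6  11  |  -1   0   1 ]
R2 <- (1/-6)*R2:  [    0     1  -5/6  |     0  -1/6     0 ]
R1 <- R1 - (-6/5)*R2:  [    1     0  -1/5  |   1/5  -1/5     0 ]
R3 <- R3 - (-6)*R2:  [  0   0   6  |  -1  -1   1 ]
R3 <- (1/6)*R3:  [    0     0     1  |  -1/6  -1/6   1/6 ]
R1 <- R1 - (-1/5)*R3:  [     1      0      0  |    1/6  -7/30   1/30 ]
R2 <- R2 - (-5/6)*R3:  [      0       1       0  |   -5/36  -11/36    5/36 ]
Right block of [I | A^{-1}] is the inverse:
[   1/6   -7/30  1/30 ]
[ -5/36  -11/36  5/36 ]
[  -1/6    -1/6   1/6 ]

inverse = [1/6 -7/30 1/30; -5/36 -11/36 5/36; -1/6 -1/6 1/6]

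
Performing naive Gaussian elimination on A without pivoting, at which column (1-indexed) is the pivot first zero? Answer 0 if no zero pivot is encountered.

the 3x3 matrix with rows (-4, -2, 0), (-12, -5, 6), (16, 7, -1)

Naive forward elimination:
R2 <- R2 - (3)*R1:  [ 0  1  6 ]
R3 <- R3 - (-4)*R1:  [  0  -1  -1 ]
R3 <- R3 - (-1)*R2:  [ 0  0  5 ]
All pivots nonzero; naive elimination completes without hitting a zero pivot.

first zero-pivot column = 0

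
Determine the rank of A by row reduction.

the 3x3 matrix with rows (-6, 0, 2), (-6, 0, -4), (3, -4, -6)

Row reduction:
R2 <- R2 - (1)*R1:  [  0   0  -6 ]
R3 <- R3 - (-1/2)*R1:  [  0  -4  -5 ]
R2 <-> R3   (pivot in column 2 was zero)
[ -6   0   2 ]
[  0  -4  -5 ]
[  0   0  -6 ]
Row echelon form:
[ -6   0   2 ]
[  0  -4  -5 ]
[  0   0  -6 ]
Nonzero rows / pivot columns: 3

rank(A) = 3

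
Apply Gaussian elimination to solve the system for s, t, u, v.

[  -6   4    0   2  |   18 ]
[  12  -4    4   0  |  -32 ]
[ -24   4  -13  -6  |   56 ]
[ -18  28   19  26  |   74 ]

(-1, 1, -4, 4)

Forward elimination on [A|b]:
R2 <- R2 - (-2)*R1:  [ 0  4  4  4  4 ]
R3 <- R3 - (4)*R1:  [   0  -12  -13  -14  -16 ]
R4 <- R4 - (3)*R1:  [  0  16  19  20  20 ]
R3 <- R3 - (-3)*R2:  [  0   0  -1  -2  -4 ]
R4 <- R4 - (4)*R2:  [ 0  0  3  4  4 ]
R4 <- R4 - (-3)*R3:  [  0   0   0  -2  -8 ]
Row echelon form:
[ -6  4   0   2  |  18 ]
[  0  4   4   4  |   4 ]
[  0  0  -1  -2  |  -4 ]
[  0  0   0  -2  |  -8 ]
Back-substitution:
v = (-8) / -2 = 4
u = (-4 - (-2)*(4)) / -1 = -4
t = (4 - (4)*(-4) - (4)*(4)) / 4 = 1
s = (18 - (4)*(1) - (2)*(4)) / -6 = -1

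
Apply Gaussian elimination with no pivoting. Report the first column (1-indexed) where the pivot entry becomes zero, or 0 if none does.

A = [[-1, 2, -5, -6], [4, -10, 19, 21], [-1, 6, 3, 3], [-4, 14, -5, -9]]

Naive forward elimination:
R2 <- R2 - (-4)*R1:  [  0  -2  -1  -3 ]
R3 <- R3 - (1)*R1:  [ 0  4  8  9 ]
R4 <- R4 - (4)*R1:  [  0   6  15  15 ]
R3 <- R3 - (-2)*R2:  [ 0  0  6  3 ]
R4 <- R4 - (-3)*R2:  [  0   0  12   6 ]
R4 <- R4 - (2)*R3:  [ 0  0  0  0 ]
Matrix at this point:
[ -1   2  -5  -6 ]
[  0  -2  -1  -3 ]
[  0   0   6   3 ]
[  0   0   0   0 ]
Pivot entry (4,4) in the last row is zero and there are no rows below to swap with -> zero pivot in column 4 (A is singular).

first zero-pivot column = 4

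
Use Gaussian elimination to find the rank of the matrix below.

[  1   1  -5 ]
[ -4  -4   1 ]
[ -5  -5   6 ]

rank(A) = 2

Row reduction:
R2 <- R2 - (-4)*R1:  [   0    0  -19 ]
R3 <- R3 - (-5)*R1:  [   0    0  -19 ]
R3 <- R3 - (1)*R2:  [ 0  0  0 ]
Row echelon form:
[ 1  1   -5 ]
[ 0  0  -19 ]
[ 0  0    0 ]
Nonzero rows / pivot columns: 2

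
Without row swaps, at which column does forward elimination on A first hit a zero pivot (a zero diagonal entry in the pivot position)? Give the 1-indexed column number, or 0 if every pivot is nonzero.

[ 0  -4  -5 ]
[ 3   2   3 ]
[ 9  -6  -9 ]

first zero-pivot column = 1

Naive forward elimination:
Pivot entry (1,1) is zero but row 2 has 3 in column 1 -> naive elimination stops; a row interchange (e.g. R1 <-> R2) would be required here.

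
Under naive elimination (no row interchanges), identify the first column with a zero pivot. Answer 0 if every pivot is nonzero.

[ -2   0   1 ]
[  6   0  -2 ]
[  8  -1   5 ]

first zero-pivot column = 2

Naive forward elimination:
R2 <- R2 - (-3)*R1:  [ 0  0  1 ]
R3 <- R3 - (-4)*R1:  [  0  -1   9 ]
Matrix at this point:
[ -2   0  1 ]
[  0   0  1 ]
[  0  -1  9 ]
Pivot entry (2,2) is zero but row 3 has -1 in column 2 -> naive elimination stops; a row interchange (e.g. R2 <-> R3) would be required here.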